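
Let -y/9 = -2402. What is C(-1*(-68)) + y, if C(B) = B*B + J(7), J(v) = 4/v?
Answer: 183698/7 ≈ 26243.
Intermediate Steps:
y = 21618 (y = -9*(-2402) = 21618)
C(B) = 4/7 + B² (C(B) = B*B + 4/7 = B² + 4*(⅐) = B² + 4/7 = 4/7 + B²)
C(-1*(-68)) + y = (4/7 + (-1*(-68))²) + 21618 = (4/7 + 68²) + 21618 = (4/7 + 4624) + 21618 = 32372/7 + 21618 = 183698/7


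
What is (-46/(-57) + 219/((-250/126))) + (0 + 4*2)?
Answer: -723679/7125 ≈ -101.57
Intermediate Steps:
(-46/(-57) + 219/((-250/126))) + (0 + 4*2) = (-46*(-1/57) + 219/((-250*1/126))) + (0 + 8) = (46/57 + 219/(-125/63)) + 8 = (46/57 + 219*(-63/125)) + 8 = (46/57 - 13797/125) + 8 = -780679/7125 + 8 = -723679/7125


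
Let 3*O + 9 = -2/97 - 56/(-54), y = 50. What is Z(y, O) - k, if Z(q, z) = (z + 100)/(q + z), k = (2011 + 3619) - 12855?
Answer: 2688038516/371941 ≈ 7227.1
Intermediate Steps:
k = -7225 (k = 5630 - 12855 = -7225)
O = -20909/7857 (O = -3 + (-2/97 - 56/(-54))/3 = -3 + (-2*1/97 - 56*(-1/54))/3 = -3 + (-2/97 + 28/27)/3 = -3 + (⅓)*(2662/2619) = -3 + 2662/7857 = -20909/7857 ≈ -2.6612)
Z(q, z) = (100 + z)/(q + z)
Z(y, O) - k = (100 - 20909/7857)/(50 - 20909/7857) - 1*(-7225) = (764791/7857)/(371941/7857) + 7225 = (7857/371941)*(764791/7857) + 7225 = 764791/371941 + 7225 = 2688038516/371941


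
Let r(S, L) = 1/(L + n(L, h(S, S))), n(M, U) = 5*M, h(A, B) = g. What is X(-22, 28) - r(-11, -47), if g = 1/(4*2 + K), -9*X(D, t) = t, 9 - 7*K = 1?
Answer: -2629/846 ≈ -3.1076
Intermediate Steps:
K = 8/7 (K = 9/7 - 1/7*1 = 9/7 - 1/7 = 8/7 ≈ 1.1429)
X(D, t) = -t/9
g = 7/64 (g = 1/(4*2 + 8/7) = 1/(8 + 8/7) = 1/(64/7) = 7/64 ≈ 0.10938)
h(A, B) = 7/64
r(S, L) = 1/(6*L) (r(S, L) = 1/(L + 5*L) = 1/(6*L))
X(-22, 28) - r(-11, -47) = -1/9*28 - 1/(6*(-47)) = -28/9 - (-1)/(6*47) = -28/9 - 1*(-1/282) = -28/9 + 1/282 = -2629/846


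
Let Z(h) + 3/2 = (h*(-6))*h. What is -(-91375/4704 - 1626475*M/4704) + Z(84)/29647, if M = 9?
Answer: 218245388975/69729744 ≈ 3129.9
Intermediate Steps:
Z(h) = -3/2 - 6*h**2 (Z(h) = -3/2 + (h*(-6))*h = -3/2 + (-6*h)*h = -3/2 - 6*h**2)
-(-91375/4704 - 1626475*M/4704) + Z(84)/29647 = -18275/(4704/(9*(-89) - 5)) + (-3/2 - 6*84**2)/29647 = -18275/(4704/(-801 - 5)) + (-3/2 - 6*7056)*(1/29647) = -18275/(4704/(-806)) + (-3/2 - 42336)*(1/29647) = -18275/(4704*(-1/806)) - 84675/2*1/29647 = -18275/(-2352/403) - 84675/59294 = -18275*(-403/2352) - 84675/59294 = 7364825/2352 - 84675/59294 = 218245388975/69729744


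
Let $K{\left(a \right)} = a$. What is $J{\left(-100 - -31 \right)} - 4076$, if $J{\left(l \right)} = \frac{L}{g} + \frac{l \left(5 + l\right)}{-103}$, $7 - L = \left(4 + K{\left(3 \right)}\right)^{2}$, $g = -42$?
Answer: $- \frac{424141}{103} \approx -4117.9$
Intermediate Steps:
$L = -42$ ($L = 7 - \left(4 + 3\right)^{2} = 7 - 7^{2} = 7 - 49 = -42$)
$J{\left(l \right)} = 1 - \frac{l \left(5 + l\right)}{103}$ ($J{\left(l \right)} = - \frac{42}{-42} + \frac{l \left(5 + l\right)}{-103} = \left(-42\right) \left(- \frac{1}{42}\right) + l \left(5 + l\right) \left(- \frac{1}{103}\right) = 1 - \frac{l \left(5 + l\right)}{103}$)
$J{\left(-100 - -31 \right)} - 4076 = \left(1 - \frac{\left(-100 - -31\right) \left(5 - 69\right)}{103}\right) - 4076 = \left(1 - \frac{\left(-100 + 31\right) \left(5 + \left(-100 + 31\right)\right)}{103}\right) - 4076 = \left(1 - - \frac{69 \left(5 - 69\right)}{103}\right) - 4076 = \left(1 - \left(- \frac{69}{103}\right) \left(-64\right)\right) - 4076 = \left(1 - \frac{4416}{103}\right) - 4076 = - \frac{4313}{103} - 4076 = - \frac{424141}{103}$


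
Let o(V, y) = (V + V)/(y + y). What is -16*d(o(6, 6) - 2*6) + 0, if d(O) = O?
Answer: 176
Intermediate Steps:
o(V, y) = V/y (o(V, y) = (2*V)/((2*y)) = (2*V)*(1/(2*y)) = V/y)
-16*d(o(6, 6) - 2*6) + 0 = -16*(6/6 - 2*6) + 0 = -16*(6*(⅙) - 12) + 0 = -16*(1 - 12) + 0 = -16*(-11) + 0 = 176 + 0 = 176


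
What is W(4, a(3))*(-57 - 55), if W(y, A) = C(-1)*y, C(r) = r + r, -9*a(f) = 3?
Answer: 896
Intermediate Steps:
a(f) = -⅓ (a(f) = -⅑*3 = -⅓)
C(r) = 2*r
W(y, A) = -2*y (W(y, A) = (2*(-1))*y = -2*y)
W(4, a(3))*(-57 - 55) = (-2*4)*(-57 - 55) = -8*(-112) = 896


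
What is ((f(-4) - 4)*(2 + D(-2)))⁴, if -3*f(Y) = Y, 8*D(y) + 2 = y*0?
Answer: 38416/81 ≈ 474.27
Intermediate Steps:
D(y) = -¼ (D(y) = -¼ + (y*0)/8 = -¼ + (⅛)*0 = -¼ + 0 = -¼)
f(Y) = -Y/3
((f(-4) - 4)*(2 + D(-2)))⁴ = ((-⅓*(-4) - 4)*(2 - ¼))⁴ = ((4/3 - 4)*(7/4))⁴ = (-8/3*7/4)⁴ = (-14/3)⁴ = 38416/81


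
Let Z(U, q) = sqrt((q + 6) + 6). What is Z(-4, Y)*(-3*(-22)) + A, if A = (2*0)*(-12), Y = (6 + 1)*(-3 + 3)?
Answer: 132*sqrt(3) ≈ 228.63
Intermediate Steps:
Y = 0 (Y = 7*0 = 0)
A = 0 (A = 0*(-12) = 0)
Z(U, q) = sqrt(12 + q) (Z(U, q) = sqrt((6 + q) + 6) = sqrt(12 + q))
Z(-4, Y)*(-3*(-22)) + A = sqrt(12 + 0)*(-3*(-22)) + 0 = sqrt(12)*66 + 0 = (2*sqrt(3))*66 + 0 = 132*sqrt(3) + 0 = 132*sqrt(3)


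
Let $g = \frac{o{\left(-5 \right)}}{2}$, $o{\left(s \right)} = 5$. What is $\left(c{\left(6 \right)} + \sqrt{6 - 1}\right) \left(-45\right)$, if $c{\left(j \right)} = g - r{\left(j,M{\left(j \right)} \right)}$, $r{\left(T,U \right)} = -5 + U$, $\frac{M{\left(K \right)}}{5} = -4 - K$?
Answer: $- \frac{5175}{2} - 45 \sqrt{5} \approx -2688.1$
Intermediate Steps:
$M{\left(K \right)} = -20 - 5 K$ ($M{\left(K \right)} = 5 \left(-4 - K\right) = -20 - 5 K$)
$g = \frac{5}{2} \approx 2.5$
$c{\left(j \right)} = \frac{55}{2} + 5 j$ ($c{\left(j \right)} = \frac{5}{2} - \left(-5 - \left(20 + 5 j\right)\right) = \frac{5}{2} - \left(-25 - 5 j\right) = \frac{5}{2} + \left(25 + 5 j\right) = \frac{55}{2} + 5 j$)
$\left(c{\left(6 \right)} + \sqrt{6 - 1}\right) \left(-45\right) = \left(\left(\frac{55}{2} + 5 \cdot 6\right) + \sqrt{6 - 1}\right) \left(-45\right) = \left(\left(\frac{55}{2} + 30\right) + \sqrt{5}\right) \left(-45\right) = \left(\frac{115}{2} + \sqrt{5}\right) \left(-45\right) = - \frac{5175}{2} - 45 \sqrt{5}$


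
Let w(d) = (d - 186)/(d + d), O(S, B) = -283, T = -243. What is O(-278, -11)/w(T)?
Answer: -45846/143 ≈ -320.60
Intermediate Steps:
w(d) = (-186 + d)/(2*d) (w(d) = (-186 + d)/((2*d)) = (-186 + d)*(1/(2*d)) = (-186 + d)/(2*d))
O(-278, -11)/w(T) = -283*(-486/(-186 - 243)) = -283/((½)*(-1/243)*(-429)) = -283/143/162 = -283*162/143 = -45846/143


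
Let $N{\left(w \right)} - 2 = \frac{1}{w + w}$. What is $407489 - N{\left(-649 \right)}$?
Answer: $\frac{528918127}{1298} \approx 4.0749 \cdot 10^{5}$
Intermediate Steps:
$N{\left(w \right)} = 2 + \frac{1}{2 w}$ ($N{\left(w \right)} = 2 + \frac{1}{w + w} = 2 + \frac{1}{2 w}$)
$407489 - N{\left(-649 \right)} = 407489 - \left(2 + \frac{1}{2 \left(-649\right)}\right) = 407489 - \left(2 + \frac{1}{2} \left(- \frac{1}{649}\right)\right) = 407489 - \left(2 - \frac{1}{1298}\right) = 407489 - \frac{2595}{1298} = \frac{528918127}{1298}$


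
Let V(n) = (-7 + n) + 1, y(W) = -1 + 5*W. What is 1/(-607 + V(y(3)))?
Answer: -1/599 ≈ -0.0016694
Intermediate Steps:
V(n) = -6 + n
1/(-607 + V(y(3))) = 1/(-607 + (-6 + (-1 + 5*3))) = 1/(-607 + (-6 + (-1 + 15))) = 1/(-607 + (-6 + 14)) = 1/(-607 + 8) = 1/(-599) = -1/599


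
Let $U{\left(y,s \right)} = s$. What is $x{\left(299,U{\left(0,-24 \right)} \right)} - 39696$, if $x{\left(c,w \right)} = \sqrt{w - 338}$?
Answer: $-39696 + i \sqrt{362} \approx -39696.0 + 19.026 i$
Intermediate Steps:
$x{\left(c,w \right)} = \sqrt{-338 + w}$
$x{\left(299,U{\left(0,-24 \right)} \right)} - 39696 = \sqrt{-338 - 24} - 39696 = \sqrt{-362} - 39696 = i \sqrt{362} - 39696 = -39696 + i \sqrt{362}$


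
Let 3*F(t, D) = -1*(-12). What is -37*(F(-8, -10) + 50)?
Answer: -1998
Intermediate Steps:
F(t, D) = 4 (F(t, D) = (-1*(-12))/3 = (⅓)*12 = 4)
-37*(F(-8, -10) + 50) = -37*(4 + 50) = -37*54 = -1998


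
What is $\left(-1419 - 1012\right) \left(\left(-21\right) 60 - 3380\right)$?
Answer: $11279840$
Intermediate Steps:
$\left(-1419 - 1012\right) \left(\left(-21\right) 60 - 3380\right) = - 2431 \left(-1260 - 3380\right) = \left(-2431\right) \left(-4640\right) = 11279840$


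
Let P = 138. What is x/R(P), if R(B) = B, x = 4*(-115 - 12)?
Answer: -254/69 ≈ -3.6812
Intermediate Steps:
x = -508 (x = 4*(-127) = -508)
x/R(P) = -508/138 = -508*1/138 = -254/69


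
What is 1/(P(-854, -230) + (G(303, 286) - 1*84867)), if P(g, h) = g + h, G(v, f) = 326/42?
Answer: -21/1804808 ≈ -1.1636e-5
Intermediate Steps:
G(v, f) = 163/21 (G(v, f) = 326*(1/42) = 163/21)
1/(P(-854, -230) + (G(303, 286) - 1*84867)) = 1/((-854 - 230) + (163/21 - 1*84867)) = 1/(-1084 + (163/21 - 84867)) = 1/(-1084 - 1782044/21) = 1/(-1804808/21) = -21/1804808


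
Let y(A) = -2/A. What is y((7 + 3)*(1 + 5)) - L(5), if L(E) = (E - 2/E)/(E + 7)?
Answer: -5/12 ≈ -0.41667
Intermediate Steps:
L(E) = (E - 2/E)/(7 + E)
y((7 + 3)*(1 + 5)) - L(5) = -2*1/((1 + 5)*(7 + 3)) - (-2 + 5²)/(5*(7 + 5)) = -2/(10*6) - (-2 + 25)/(5*12) = -2/60 - 23/(5*12) = -2*1/60 - 1*23/60 = -1/30 - 23/60 = -5/12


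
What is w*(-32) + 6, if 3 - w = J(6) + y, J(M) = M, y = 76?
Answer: 2534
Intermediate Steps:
w = -79 (w = 3 - (6 + 76) = 3 - 1*82 = 3 - 82 = -79)
w*(-32) + 6 = -79*(-32) + 6 = 2528 + 6 = 2534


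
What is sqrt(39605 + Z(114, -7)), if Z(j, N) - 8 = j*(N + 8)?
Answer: sqrt(39727) ≈ 199.32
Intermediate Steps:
Z(j, N) = 8 + j*(8 + N) (Z(j, N) = 8 + j*(N + 8) = 8 + j*(8 + N))
sqrt(39605 + Z(114, -7)) = sqrt(39605 + (8 + 8*114 - 7*114)) = sqrt(39605 + (8 + 912 - 798)) = sqrt(39605 + 122) = sqrt(39727)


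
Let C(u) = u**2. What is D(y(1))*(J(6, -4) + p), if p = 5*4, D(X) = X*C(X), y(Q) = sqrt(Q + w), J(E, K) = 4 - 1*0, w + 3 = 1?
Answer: -24*I ≈ -24.0*I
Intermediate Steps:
w = -2 (w = -3 + 1 = -2)
J(E, K) = 4 (J(E, K) = 4 + 0 = 4)
y(Q) = sqrt(-2 + Q) (y(Q) = sqrt(Q - 2) = sqrt(-2 + Q))
D(X) = X**3 (D(X) = X*X**2 = X**3)
p = 20
D(y(1))*(J(6, -4) + p) = (sqrt(-2 + 1))**3*(4 + 20) = (sqrt(-1))**3*24 = I**3*24 = -I*24 = -24*I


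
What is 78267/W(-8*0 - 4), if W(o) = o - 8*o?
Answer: 11181/4 ≈ 2795.3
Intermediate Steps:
W(o) = -7*o
78267/W(-8*0 - 4) = 78267/((-7*(-8*0 - 4))) = 78267/((-7*(0 - 4))) = 78267/((-7*(-4))) = 78267/28 = 78267*(1/28) = 11181/4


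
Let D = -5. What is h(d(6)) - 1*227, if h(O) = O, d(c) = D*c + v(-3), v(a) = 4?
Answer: -253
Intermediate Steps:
d(c) = 4 - 5*c (d(c) = -5*c + 4 = 4 - 5*c)
h(d(6)) - 1*227 = (4 - 5*6) - 1*227 = (4 - 30) - 227 = -26 - 227 = -253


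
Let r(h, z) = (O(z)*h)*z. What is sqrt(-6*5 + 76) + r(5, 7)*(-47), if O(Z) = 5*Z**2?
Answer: -403025 + sqrt(46) ≈ -4.0302e+5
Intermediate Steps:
r(h, z) = 5*h*z**3 (r(h, z) = ((5*z**2)*h)*z = (5*h*z**2)*z = 5*h*z**3)
sqrt(-6*5 + 76) + r(5, 7)*(-47) = sqrt(-6*5 + 76) + (5*5*7**3)*(-47) = sqrt(-30 + 76) + (5*5*343)*(-47) = sqrt(46) + 8575*(-47) = sqrt(46) - 403025 = -403025 + sqrt(46)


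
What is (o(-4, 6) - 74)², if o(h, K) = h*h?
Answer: 3364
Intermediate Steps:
o(h, K) = h²
(o(-4, 6) - 74)² = ((-4)² - 74)² = (16 - 74)² = (-58)² = 3364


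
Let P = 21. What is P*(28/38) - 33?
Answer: -333/19 ≈ -17.526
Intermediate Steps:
P*(28/38) - 33 = 21*(28/38) - 33 = 21*(28*(1/38)) - 33 = 21*(14/19) - 33 = 294/19 - 33 = -333/19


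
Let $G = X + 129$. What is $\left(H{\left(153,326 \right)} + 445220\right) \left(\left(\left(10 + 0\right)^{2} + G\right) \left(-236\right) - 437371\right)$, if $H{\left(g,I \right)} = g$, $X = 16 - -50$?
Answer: $-225800102643$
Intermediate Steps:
$X = 66$ ($X = 16 + 50 = 66$)
$G = 195$ ($G = 66 + 129 = 195$)
$\left(H{\left(153,326 \right)} + 445220\right) \left(\left(\left(10 + 0\right)^{2} + G\right) \left(-236\right) - 437371\right) = \left(153 + 445220\right) \left(\left(\left(10 + 0\right)^{2} + 195\right) \left(-236\right) - 437371\right) = 445373 \left(\left(10^{2} + 195\right) \left(-236\right) - 437371\right) = 445373 \left(\left(100 + 195\right) \left(-236\right) - 437371\right) = 445373 \left(295 \left(-236\right) - 437371\right) = 445373 \left(-69620 - 437371\right) = 445373 \left(-506991\right) = -225800102643$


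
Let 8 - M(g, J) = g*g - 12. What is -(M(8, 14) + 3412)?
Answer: -3368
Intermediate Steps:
M(g, J) = 20 - g² (M(g, J) = 8 - (g*g - 12) = 8 - (g² - 12) = 8 - (-12 + g²) = 8 + (12 - g²) = 20 - g²)
-(M(8, 14) + 3412) = -((20 - 1*8²) + 3412) = -((20 - 1*64) + 3412) = -((20 - 64) + 3412) = -(-44 + 3412) = -1*3368 = -3368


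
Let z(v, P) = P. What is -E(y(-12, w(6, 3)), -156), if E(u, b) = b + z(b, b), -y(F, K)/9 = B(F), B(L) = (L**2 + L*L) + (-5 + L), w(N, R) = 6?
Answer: 312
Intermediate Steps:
B(L) = -5 + L + 2*L**2 (B(L) = (L**2 + L**2) + (-5 + L) = 2*L**2 + (-5 + L) = -5 + L + 2*L**2)
y(F, K) = 45 - 18*F**2 - 9*F (y(F, K) = -9*(-5 + F + 2*F**2) = 45 - 18*F**2 - 9*F)
E(u, b) = 2*b (E(u, b) = b + b = 2*b)
-E(y(-12, w(6, 3)), -156) = -2*(-156) = -1*(-312) = 312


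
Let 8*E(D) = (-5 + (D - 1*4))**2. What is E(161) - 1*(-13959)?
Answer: 16847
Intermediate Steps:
E(D) = (-9 + D)**2/8 (E(D) = (-5 + (D - 1*4))**2/8 = (-5 + (D - 4))**2/8 = (-5 + (-4 + D))**2/8 = (-9 + D)**2/8)
E(161) - 1*(-13959) = (-9 + 161)**2/8 - 1*(-13959) = (1/8)*152**2 + 13959 = (1/8)*23104 + 13959 = 2888 + 13959 = 16847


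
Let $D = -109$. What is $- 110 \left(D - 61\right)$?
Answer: $18700$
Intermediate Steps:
$- 110 \left(D - 61\right) = - 110 \left(-109 - 61\right) = \left(-110\right) \left(-170\right) = 18700$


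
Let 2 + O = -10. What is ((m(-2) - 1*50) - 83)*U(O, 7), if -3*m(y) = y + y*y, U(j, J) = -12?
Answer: 1604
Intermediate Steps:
O = -12 (O = -2 - 10 = -12)
m(y) = -y/3 - y²/3 (m(y) = -(y + y*y)/3 = -(y + y²)/3 = -y/3 - y²/3)
((m(-2) - 1*50) - 83)*U(O, 7) = ((-⅓*(-2)*(1 - 2) - 1*50) - 83)*(-12) = ((-⅓*(-2)*(-1) - 50) - 83)*(-12) = ((-⅔ - 50) - 83)*(-12) = (-152/3 - 83)*(-12) = -401/3*(-12) = 1604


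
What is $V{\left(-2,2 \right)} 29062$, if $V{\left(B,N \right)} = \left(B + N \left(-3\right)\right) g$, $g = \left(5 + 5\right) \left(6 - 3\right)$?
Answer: $-6974880$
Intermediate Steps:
$g = 30$ ($g = 10 \cdot 3 = 30$)
$V{\left(B,N \right)} = - 90 N + 30 B$ ($V{\left(B,N \right)} = \left(B + N \left(-3\right)\right) 30 = \left(B - 3 N\right) 30 = - 90 N + 30 B$)
$V{\left(-2,2 \right)} 29062 = \left(\left(-90\right) 2 + 30 \left(-2\right)\right) 29062 = \left(-180 - 60\right) 29062 = \left(-240\right) 29062 = -6974880$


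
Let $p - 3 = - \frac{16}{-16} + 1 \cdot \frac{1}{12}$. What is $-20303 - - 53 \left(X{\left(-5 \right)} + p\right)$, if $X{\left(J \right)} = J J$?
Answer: $- \frac{225139}{12} \approx -18762.0$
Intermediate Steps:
$X{\left(J \right)} = J^{2}$
$p = \frac{49}{12}$ ($p = 3 + \left(- \frac{16}{-16} + 1 \cdot \frac{1}{12}\right) = 3 + \left(\left(-16\right) \left(- \frac{1}{16}\right) + 1 \cdot \frac{1}{12}\right) = 3 + \left(1 + \frac{1}{12}\right) = 3 + \frac{13}{12} = \frac{49}{12} \approx 4.0833$)
$-20303 - - 53 \left(X{\left(-5 \right)} + p\right) = -20303 - - 53 \left(\left(-5\right)^{2} + \frac{49}{12}\right) = -20303 - - 53 \left(25 + \frac{49}{12}\right) = -20303 - \left(-53\right) \frac{349}{12} = -20303 - - \frac{18497}{12} = -20303 + \frac{18497}{12} = - \frac{225139}{12}$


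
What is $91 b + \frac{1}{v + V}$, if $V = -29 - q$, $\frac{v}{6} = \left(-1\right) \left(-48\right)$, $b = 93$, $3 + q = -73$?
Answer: $\frac{2835106}{335} \approx 8463.0$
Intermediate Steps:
$q = -76$ ($q = -3 - 73 = -76$)
$v = 288$ ($v = 6 \left(\left(-1\right) \left(-48\right)\right) = 6 \cdot 48 = 288$)
$V = 47$ ($V = -29 - -76 = -29 + 76 = 47$)
$91 b + \frac{1}{v + V} = 91 \cdot 93 + \frac{1}{288 + 47} = 8463 + \frac{1}{335} = \frac{2835106}{335}$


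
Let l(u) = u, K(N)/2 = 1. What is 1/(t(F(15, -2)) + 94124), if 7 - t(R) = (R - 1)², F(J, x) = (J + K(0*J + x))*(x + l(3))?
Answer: 1/93875 ≈ 1.0652e-5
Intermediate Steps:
K(N) = 2 (K(N) = 2*1 = 2)
F(J, x) = (2 + J)*(3 + x) (F(J, x) = (J + 2)*(x + 3) = (2 + J)*(3 + x))
t(R) = 7 - (-1 + R)² (t(R) = 7 - (R - 1)² = 7 - (-1 + R)²)
1/(t(F(15, -2)) + 94124) = 1/((7 - (-1 + (6 + 2*(-2) + 3*15 + 15*(-2)))²) + 94124) = 1/((7 - (-1 + (6 - 4 + 45 - 30))²) + 94124) = 1/((7 - (-1 + 17)²) + 94124) = 1/((7 - 1*16²) + 94124) = 1/((7 - 1*256) + 94124) = 1/((7 - 256) + 94124) = 1/(-249 + 94124) = 1/93875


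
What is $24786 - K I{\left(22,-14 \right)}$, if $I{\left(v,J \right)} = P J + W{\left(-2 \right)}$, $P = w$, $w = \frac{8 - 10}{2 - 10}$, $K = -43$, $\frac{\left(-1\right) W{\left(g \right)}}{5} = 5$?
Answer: $\frac{47121}{2} \approx 23561.0$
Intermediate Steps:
$W{\left(g \right)} = -25$ ($W{\left(g \right)} = \left(-5\right) 5 = -25$)
$w = \frac{1}{4}$ ($w = - \frac{2}{2 - 10} = - \frac{2}{-8} = \left(-2\right) \left(- \frac{1}{8}\right) = \frac{1}{4} \approx 0.25$)
$P = \frac{1}{4} \approx 0.25$
$I{\left(v,J \right)} = -25 + \frac{J}{4}$ ($I{\left(v,J \right)} = \frac{J}{4} - 25 = -25 + \frac{J}{4}$)
$24786 - K I{\left(22,-14 \right)} = 24786 - - 43 \left(-25 + \frac{1}{4} \left(-14\right)\right) = 24786 - - 43 \left(-25 - \frac{7}{2}\right) = 24786 - \left(-43\right) \left(- \frac{57}{2}\right) = 24786 - \frac{2451}{2} = \frac{47121}{2}$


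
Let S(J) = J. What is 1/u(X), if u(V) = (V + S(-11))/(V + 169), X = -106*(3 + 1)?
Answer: 17/29 ≈ 0.58621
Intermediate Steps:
X = -424 (X = -106*4 = -424)
u(V) = (-11 + V)/(169 + V) (u(V) = (V - 11)/(V + 169) = (-11 + V)/(169 + V))
1/u(X) = 1/((-11 - 424)/(169 - 424)) = 1/(-435/(-255)) = 1/(-1/255*(-435)) = 1/(29/17) = 17/29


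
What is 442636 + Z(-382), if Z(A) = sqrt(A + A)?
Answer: 442636 + 2*I*sqrt(191) ≈ 4.4264e+5 + 27.641*I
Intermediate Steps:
Z(A) = sqrt(2)*sqrt(A) (Z(A) = sqrt(2*A) = sqrt(2)*sqrt(A))
442636 + Z(-382) = 442636 + sqrt(2)*sqrt(-382) = 442636 + sqrt(2)*(I*sqrt(382)) = 442636 + 2*I*sqrt(191)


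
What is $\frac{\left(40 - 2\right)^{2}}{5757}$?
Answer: $\frac{76}{303} \approx 0.25082$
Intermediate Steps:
$\frac{\left(40 - 2\right)^{2}}{5757} = 38^{2} \cdot \frac{1}{5757} = 1444 \cdot \frac{1}{5757} = \frac{76}{303}$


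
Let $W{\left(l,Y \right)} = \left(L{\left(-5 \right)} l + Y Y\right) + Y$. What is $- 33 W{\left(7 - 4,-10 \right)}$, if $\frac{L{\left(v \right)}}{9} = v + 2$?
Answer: $-297$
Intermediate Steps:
$L{\left(v \right)} = 18 + 9 v$ ($L{\left(v \right)} = 9 \left(v + 2\right) = 9 \left(2 + v\right) = 18 + 9 v$)
$W{\left(l,Y \right)} = Y + Y^{2} - 27 l$ ($W{\left(l,Y \right)} = \left(\left(18 + 9 \left(-5\right)\right) l + Y Y\right) + Y = \left(\left(18 - 45\right) l + Y^{2}\right) + Y = \left(- 27 l + Y^{2}\right) + Y = \left(Y^{2} - 27 l\right) + Y = Y + Y^{2} - 27 l$)
$- 33 W{\left(7 - 4,-10 \right)} = - 33 \left(-10 + \left(-10\right)^{2} - 27 \left(7 - 4\right)\right) = - 33 \left(-10 + 100 - 81\right) = \left(-33\right) 9 = -297$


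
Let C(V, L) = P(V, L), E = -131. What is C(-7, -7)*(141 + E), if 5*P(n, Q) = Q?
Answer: -14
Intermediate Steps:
P(n, Q) = Q/5
C(V, L) = L/5
C(-7, -7)*(141 + E) = ((⅕)*(-7))*(141 - 131) = -7/5*10 = -14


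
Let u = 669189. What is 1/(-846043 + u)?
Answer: -1/176854 ≈ -5.6544e-6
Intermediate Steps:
1/(-846043 + u) = 1/(-846043 + 669189) = 1/(-176854) = -1/176854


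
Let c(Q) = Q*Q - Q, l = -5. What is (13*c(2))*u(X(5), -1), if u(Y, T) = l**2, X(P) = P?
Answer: 650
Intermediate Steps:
u(Y, T) = 25 (u(Y, T) = (-5)**2 = 25)
c(Q) = Q**2 - Q
(13*c(2))*u(X(5), -1) = (13*(2*(-1 + 2)))*25 = (13*(2*1))*25 = (13*2)*25 = 26*25 = 650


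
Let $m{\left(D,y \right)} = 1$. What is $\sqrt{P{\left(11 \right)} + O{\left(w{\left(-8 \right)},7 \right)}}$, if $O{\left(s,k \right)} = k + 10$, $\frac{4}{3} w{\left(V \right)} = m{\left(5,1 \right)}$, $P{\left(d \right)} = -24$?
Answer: $i \sqrt{7} \approx 2.6458 i$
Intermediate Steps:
$w{\left(V \right)} = \frac{3}{4}$ ($w{\left(V \right)} = \frac{3}{4} \cdot 1 = \frac{3}{4}$)
$O{\left(s,k \right)} = 10 + k$
$\sqrt{P{\left(11 \right)} + O{\left(w{\left(-8 \right)},7 \right)}} = \sqrt{-24 + \left(10 + 7\right)} = \sqrt{-24 + 17} = \sqrt{-7} = i \sqrt{7}$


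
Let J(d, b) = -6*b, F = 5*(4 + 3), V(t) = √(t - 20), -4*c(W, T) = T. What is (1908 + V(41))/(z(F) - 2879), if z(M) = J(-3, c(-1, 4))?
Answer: -1908/2873 - √21/2873 ≈ -0.66571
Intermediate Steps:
c(W, T) = -T/4
V(t) = √(-20 + t)
F = 35 (F = 5*7 = 35)
z(M) = 6 (z(M) = -(-3)*4/2 = -6*(-1) = 6)
(1908 + V(41))/(z(F) - 2879) = (1908 + √(-20 + 41))/(6 - 2879) = (1908 + √21)/(-2873) = (1908 + √21)*(-1/2873) = -1908/2873 - √21/2873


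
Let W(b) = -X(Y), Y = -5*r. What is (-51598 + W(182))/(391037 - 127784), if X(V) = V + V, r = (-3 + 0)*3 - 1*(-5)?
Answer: -51638/263253 ≈ -0.19615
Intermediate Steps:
r = -4 (r = -3*3 + 5 = -9 + 5 = -4)
Y = 20 (Y = -5*(-4) = 20)
X(V) = 2*V
W(b) = -40 (W(b) = -2*20 = -1*40 = -40)
(-51598 + W(182))/(391037 - 127784) = (-51598 - 40)/(391037 - 127784) = -51638/263253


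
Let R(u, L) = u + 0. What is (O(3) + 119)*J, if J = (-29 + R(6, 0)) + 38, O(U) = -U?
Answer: 1740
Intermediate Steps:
R(u, L) = u
J = 15 (J = (-29 + 6) + 38 = -23 + 38 = 15)
(O(3) + 119)*J = (-1*3 + 119)*15 = (-3 + 119)*15 = 116*15 = 1740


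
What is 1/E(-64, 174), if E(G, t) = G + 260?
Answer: 1/196 ≈ 0.0051020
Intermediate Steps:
E(G, t) = 260 + G
1/E(-64, 174) = 1/(260 - 64) = 1/196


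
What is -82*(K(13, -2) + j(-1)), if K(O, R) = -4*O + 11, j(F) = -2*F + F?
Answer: 3280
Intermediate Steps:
j(F) = -F
K(O, R) = 11 - 4*O
-82*(K(13, -2) + j(-1)) = -82*((11 - 4*13) - 1*(-1)) = -82*((11 - 52) + 1) = -82*(-41 + 1) = -82*(-40) = 3280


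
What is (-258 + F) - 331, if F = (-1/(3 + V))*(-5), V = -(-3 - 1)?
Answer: -4118/7 ≈ -588.29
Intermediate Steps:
V = 4 (V = -1*(-4) = 4)
F = 5/7 (F = (-1/(3 + 4))*(-5) = (-1/7)*(-5) = ((⅐)*(-1))*(-5) = -⅐*(-5) = 5/7 ≈ 0.71429)
(-258 + F) - 331 = (-258 + 5/7) - 331 = -1801/7 - 331 = -4118/7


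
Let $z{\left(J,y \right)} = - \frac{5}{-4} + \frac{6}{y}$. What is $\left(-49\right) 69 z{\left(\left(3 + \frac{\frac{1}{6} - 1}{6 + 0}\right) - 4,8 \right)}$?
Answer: $-6762$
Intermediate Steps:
$z{\left(J,y \right)} = \frac{5}{4} + \frac{6}{y}$ ($z{\left(J,y \right)} = \left(-5\right) \left(- \frac{1}{4}\right) + \frac{6}{y} = \frac{5}{4} + \frac{6}{y}$)
$\left(-49\right) 69 z{\left(\left(3 + \frac{\frac{1}{6} - 1}{6 + 0}\right) - 4,8 \right)} = \left(-49\right) 69 \left(\frac{5}{4} + \frac{6}{8}\right) = - 3381 \left(\frac{5}{4} + 6 \cdot \frac{1}{8}\right) = - 3381 \left(\frac{5}{4} + \frac{3}{4}\right) = \left(-3381\right) 2 = -6762$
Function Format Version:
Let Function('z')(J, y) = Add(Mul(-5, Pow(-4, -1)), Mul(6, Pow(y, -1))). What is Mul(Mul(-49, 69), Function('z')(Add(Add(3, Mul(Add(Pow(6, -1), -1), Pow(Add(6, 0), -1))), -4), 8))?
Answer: -6762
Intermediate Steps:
Function('z')(J, y) = Add(Rational(5, 4), Mul(6, Pow(y, -1))) (Function('z')(J, y) = Add(Mul(-5, Rational(-1, 4)), Mul(6, Pow(y, -1))) = Add(Rational(5, 4), Mul(6, Pow(y, -1))))
Mul(Mul(-49, 69), Function('z')(Add(Add(3, Mul(Add(Pow(6, -1), -1), Pow(Add(6, 0), -1))), -4), 8)) = Mul(Mul(-49, 69), Add(Rational(5, 4), Mul(6, Pow(8, -1)))) = Mul(-3381, Add(Rational(5, 4), Mul(6, Rational(1, 8)))) = Mul(-3381, Add(Rational(5, 4), Rational(3, 4))) = Mul(-3381, 2) = -6762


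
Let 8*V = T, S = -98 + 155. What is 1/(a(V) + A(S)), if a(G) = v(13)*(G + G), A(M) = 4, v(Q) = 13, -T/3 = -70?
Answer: 2/1373 ≈ 0.0014567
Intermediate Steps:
T = 210 (T = -3*(-70) = 210)
S = 57
V = 105/4 (V = (1/8)*210 = 105/4 ≈ 26.250)
a(G) = 26*G (a(G) = 13*(G + G) = 13*(2*G) = 26*G)
1/(a(V) + A(S)) = 1/(26*(105/4) + 4) = 1/(1365/2 + 4) = 1/(1373/2) = 2/1373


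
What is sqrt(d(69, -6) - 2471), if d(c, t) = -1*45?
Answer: 2*I*sqrt(629) ≈ 50.16*I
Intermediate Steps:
d(c, t) = -45
sqrt(d(69, -6) - 2471) = sqrt(-45 - 2471) = sqrt(-2516) = 2*I*sqrt(629)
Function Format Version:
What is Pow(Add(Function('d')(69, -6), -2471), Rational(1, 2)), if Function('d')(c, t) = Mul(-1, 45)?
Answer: Mul(2, I, Pow(629, Rational(1, 2))) ≈ Mul(50.160, I)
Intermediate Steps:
Function('d')(c, t) = -45
Pow(Add(Function('d')(69, -6), -2471), Rational(1, 2)) = Pow(Add(-45, -2471), Rational(1, 2)) = Pow(-2516, Rational(1, 2)) = Mul(2, I, Pow(629, Rational(1, 2)))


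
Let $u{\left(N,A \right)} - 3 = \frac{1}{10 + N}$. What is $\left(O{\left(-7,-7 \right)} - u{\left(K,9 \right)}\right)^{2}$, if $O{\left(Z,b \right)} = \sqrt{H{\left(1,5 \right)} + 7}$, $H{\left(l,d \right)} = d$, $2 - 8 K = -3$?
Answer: $\frac{155869}{7225} - \frac{1052 \sqrt{3}}{85} \approx 0.13689$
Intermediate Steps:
$K = \frac{5}{8}$ ($K = \frac{1}{4} - - \frac{3}{8} = \frac{1}{4} + \frac{3}{8} = \frac{5}{8} \approx 0.625$)
$u{\left(N,A \right)} = 3 + \frac{1}{10 + N}$
$O{\left(Z,b \right)} = 2 \sqrt{3}$ ($O{\left(Z,b \right)} = \sqrt{5 + 7} = \sqrt{12} = 2 \sqrt{3}$)
$\left(O{\left(-7,-7 \right)} - u{\left(K,9 \right)}\right)^{2} = \left(2 \sqrt{3} - \frac{31 + 3 \cdot \frac{5}{8}}{10 + \frac{5}{8}}\right)^{2} = \left(2 \sqrt{3} - \frac{31 + \frac{15}{8}}{\frac{85}{8}}\right)^{2} = \left(2 \sqrt{3} - \frac{8}{85} \cdot \frac{263}{8}\right)^{2} = \left(2 \sqrt{3} - \frac{263}{85}\right)^{2} = \left(- \frac{263}{85} + 2 \sqrt{3}\right)^{2}$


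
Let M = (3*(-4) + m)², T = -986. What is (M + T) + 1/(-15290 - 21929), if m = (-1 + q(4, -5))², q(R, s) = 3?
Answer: -34315919/37219 ≈ -922.00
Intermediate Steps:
m = 4 (m = (-1 + 3)² = 2² = 4)
M = 64 (M = (3*(-4) + 4)² = (-12 + 4)² = (-8)² = 64)
(M + T) + 1/(-15290 - 21929) = (64 - 986) + 1/(-15290 - 21929) = -922 + 1/(-37219) = -922 - 1/37219 = -34315919/37219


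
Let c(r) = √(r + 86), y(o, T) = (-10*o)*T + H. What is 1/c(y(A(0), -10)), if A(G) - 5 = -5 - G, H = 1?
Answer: √87/87 ≈ 0.10721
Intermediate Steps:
A(G) = -G (A(G) = 5 + (-5 - G) = -G)
y(o, T) = 1 - 10*T*o (y(o, T) = (-10*o)*T + 1 = -10*T*o + 1 = 1 - 10*T*o)
c(r) = √(86 + r)
1/c(y(A(0), -10)) = 1/(√(86 + (1 - 10*(-10)*(-1*0)))) = 1/(√(86 + (1 - 10*(-10)*0))) = 1/(√(86 + (1 + 0))) = 1/(√(86 + 1)) = 1/(√87) = √87/87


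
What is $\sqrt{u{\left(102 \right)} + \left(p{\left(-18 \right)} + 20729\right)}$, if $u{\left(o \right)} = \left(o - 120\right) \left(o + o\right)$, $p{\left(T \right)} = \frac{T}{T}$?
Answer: $\sqrt{17058} \approx 130.61$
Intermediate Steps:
$p{\left(T \right)} = 1$
$u{\left(o \right)} = 2 o \left(-120 + o\right)$ ($u{\left(o \right)} = \left(-120 + o\right) 2 o = 2 o \left(-120 + o\right)$)
$\sqrt{u{\left(102 \right)} + \left(p{\left(-18 \right)} + 20729\right)} = \sqrt{2 \cdot 102 \left(-120 + 102\right) + \left(1 + 20729\right)} = \sqrt{2 \cdot 102 \left(-18\right) + 20730} = \sqrt{-3672 + 20730} = \sqrt{17058}$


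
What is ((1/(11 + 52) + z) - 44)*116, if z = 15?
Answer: -211816/63 ≈ -3362.2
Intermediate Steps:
((1/(11 + 52) + z) - 44)*116 = ((1/(11 + 52) + 15) - 44)*116 = ((1/63 + 15) - 44)*116 = (946/63 - 44)*116 = -1826/63*116 = -211816/63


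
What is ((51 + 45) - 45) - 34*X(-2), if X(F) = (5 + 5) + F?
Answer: -221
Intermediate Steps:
X(F) = 10 + F
((51 + 45) - 45) - 34*X(-2) = ((51 + 45) - 45) - 34*(10 - 2) = (96 - 45) - 34*8 = 51 - 272 = -221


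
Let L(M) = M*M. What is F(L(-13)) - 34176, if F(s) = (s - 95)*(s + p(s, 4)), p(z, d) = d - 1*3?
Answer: -21596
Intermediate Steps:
p(z, d) = -3 + d (p(z, d) = d - 3 = -3 + d)
L(M) = M²
F(s) = (1 + s)*(-95 + s) (F(s) = (s - 95)*(s + (-3 + 4)) = (-95 + s)*(s + 1) = (-95 + s)*(1 + s) = (1 + s)*(-95 + s))
F(L(-13)) - 34176 = (-95 + ((-13)²)² - 94*(-13)²) - 34176 = (-95 + 169² - 94*169) - 34176 = (-95 + 28561 - 15886) - 34176 = 12580 - 34176 = -21596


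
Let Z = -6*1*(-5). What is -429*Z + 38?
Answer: -12832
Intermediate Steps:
Z = 30 (Z = -6*(-5) = 30)
-429*Z + 38 = -429*30 + 38 = -12870 + 38 = -12832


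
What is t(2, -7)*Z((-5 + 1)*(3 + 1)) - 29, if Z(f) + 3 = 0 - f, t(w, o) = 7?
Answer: 62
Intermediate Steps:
Z(f) = -3 - f (Z(f) = -3 + (0 - f) = -3 - f)
t(2, -7)*Z((-5 + 1)*(3 + 1)) - 29 = 7*(-3 - (-5 + 1)*(3 + 1)) - 29 = 7*(-3 - (-4)*4) - 29 = 7*(-3 - 1*(-16)) - 29 = 7*(-3 + 16) - 29 = 7*13 - 29 = 91 - 29 = 62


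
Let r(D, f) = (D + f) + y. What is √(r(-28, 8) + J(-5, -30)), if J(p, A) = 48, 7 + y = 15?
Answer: 6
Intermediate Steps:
y = 8 (y = -7 + 15 = 8)
r(D, f) = 8 + D + f (r(D, f) = (D + f) + 8 = 8 + D + f)
√(r(-28, 8) + J(-5, -30)) = √((8 - 28 + 8) + 48) = √(-12 + 48) = √36 = 6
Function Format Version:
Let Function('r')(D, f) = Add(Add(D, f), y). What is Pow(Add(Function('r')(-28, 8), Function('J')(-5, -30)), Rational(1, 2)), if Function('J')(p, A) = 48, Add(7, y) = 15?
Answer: 6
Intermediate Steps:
y = 8 (y = Add(-7, 15) = 8)
Function('r')(D, f) = Add(8, D, f) (Function('r')(D, f) = Add(Add(D, f), 8) = Add(8, D, f))
Pow(Add(Function('r')(-28, 8), Function('J')(-5, -30)), Rational(1, 2)) = Pow(Add(Add(8, -28, 8), 48), Rational(1, 2)) = Pow(Add(-12, 48), Rational(1, 2)) = Pow(36, Rational(1, 2)) = 6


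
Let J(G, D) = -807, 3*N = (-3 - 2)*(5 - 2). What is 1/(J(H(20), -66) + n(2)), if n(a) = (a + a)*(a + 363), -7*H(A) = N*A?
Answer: 1/653 ≈ 0.0015314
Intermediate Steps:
N = -5 (N = ((-3 - 2)*(5 - 2))/3 = (-5*3)/3 = (⅓)*(-15) = -5)
H(A) = 5*A/7 (H(A) = -(-5)*A/7 = 5*A/7)
n(a) = 2*a*(363 + a) (n(a) = (2*a)*(363 + a) = 2*a*(363 + a))
1/(J(H(20), -66) + n(2)) = 1/(-807 + 2*2*(363 + 2)) = 1/(-807 + 2*2*365) = 1/(-807 + 1460) = 1/653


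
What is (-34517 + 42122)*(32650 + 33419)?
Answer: 502454745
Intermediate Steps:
(-34517 + 42122)*(32650 + 33419) = 7605*66069 = 502454745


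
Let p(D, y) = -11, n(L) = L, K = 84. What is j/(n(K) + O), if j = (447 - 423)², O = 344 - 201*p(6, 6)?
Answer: 576/2639 ≈ 0.21826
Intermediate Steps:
O = 2555 (O = 344 - 201*(-11) = 344 + 2211 = 2555)
j = 576 (j = 24² = 576)
j/(n(K) + O) = 576/(84 + 2555) = 576/2639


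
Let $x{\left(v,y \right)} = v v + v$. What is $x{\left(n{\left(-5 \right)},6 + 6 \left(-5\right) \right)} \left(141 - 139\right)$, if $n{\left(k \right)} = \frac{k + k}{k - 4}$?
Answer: $\frac{380}{81} \approx 4.6914$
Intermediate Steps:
$n{\left(k \right)} = \frac{2 k}{-4 + k}$
$x{\left(v,y \right)} = v + v^{2}$ ($x{\left(v,y \right)} = v^{2} + v = v + v^{2}$)
$x{\left(n{\left(-5 \right)},6 + 6 \left(-5\right) \right)} \left(141 - 139\right) = 2 \left(-5\right) \frac{1}{-4 - 5} \left(1 + 2 \left(-5\right) \frac{1}{-4 - 5}\right) \left(141 - 139\right) = 2 \left(-5\right) \frac{1}{-9} \left(1 + 2 \left(-5\right) \frac{1}{-9}\right) 2 = 2 \left(-5\right) \left(- \frac{1}{9}\right) \left(1 + 2 \left(-5\right) \left(- \frac{1}{9}\right)\right) 2 = \frac{10 \left(1 + \frac{10}{9}\right)}{9} \cdot 2 = \frac{10}{9} \cdot \frac{19}{9} \cdot 2 = \frac{190}{81} \cdot 2 = \frac{380}{81}$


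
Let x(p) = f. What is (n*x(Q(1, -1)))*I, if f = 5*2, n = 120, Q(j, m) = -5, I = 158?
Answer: 189600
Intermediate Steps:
f = 10
x(p) = 10
(n*x(Q(1, -1)))*I = (120*10)*158 = 1200*158 = 189600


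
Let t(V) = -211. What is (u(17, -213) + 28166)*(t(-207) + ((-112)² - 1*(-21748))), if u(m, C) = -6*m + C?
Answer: 949189931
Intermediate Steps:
u(m, C) = C - 6*m
(u(17, -213) + 28166)*(t(-207) + ((-112)² - 1*(-21748))) = ((-213 - 6*17) + 28166)*(-211 + ((-112)² - 1*(-21748))) = ((-213 - 102) + 28166)*(-211 + (12544 + 21748)) = (-315 + 28166)*(-211 + 34292) = 27851*34081 = 949189931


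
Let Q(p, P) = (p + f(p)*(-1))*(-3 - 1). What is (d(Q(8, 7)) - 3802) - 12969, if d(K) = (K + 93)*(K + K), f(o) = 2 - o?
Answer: -20915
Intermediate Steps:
Q(p, P) = 8 - 8*p (Q(p, P) = (p + (2 - p)*(-1))*(-3 - 1) = (p + (-2 + p))*(-4) = (-2 + 2*p)*(-4) = 8 - 8*p)
d(K) = 2*K*(93 + K) (d(K) = (93 + K)*(2*K) = 2*K*(93 + K))
(d(Q(8, 7)) - 3802) - 12969 = (2*(8 - 8*8)*(93 + (8 - 8*8)) - 3802) - 12969 = (2*(8 - 64)*(93 + (8 - 64)) - 3802) - 12969 = (2*(-56)*(93 - 56) - 3802) - 12969 = (2*(-56)*37 - 3802) - 12969 = (-4144 - 3802) - 12969 = -7946 - 12969 = -20915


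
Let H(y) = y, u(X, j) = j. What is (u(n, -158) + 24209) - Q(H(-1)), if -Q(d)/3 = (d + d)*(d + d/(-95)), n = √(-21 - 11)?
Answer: 2285409/95 ≈ 24057.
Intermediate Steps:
n = 4*I*√2 (n = √(-32) = 4*I*√2 ≈ 5.6569*I)
Q(d) = -564*d²/95 (Q(d) = -3*(d + d)*(d + d/(-95)) = -3*2*d*(d + d*(-1/95)) = -3*2*d*(d - d/95) = -3*2*d*94*d/95 = -564*d²/95)
(u(n, -158) + 24209) - Q(H(-1)) = (-158 + 24209) - (-564)*(-1)²/95 = 24051 - (-564)/95 = 24051 - 1*(-564/95) = 24051 + 564/95 = 2285409/95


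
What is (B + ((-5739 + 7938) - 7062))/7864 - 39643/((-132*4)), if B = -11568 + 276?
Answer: 37902839/519024 ≈ 73.027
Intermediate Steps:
B = -11292
(B + ((-5739 + 7938) - 7062))/7864 - 39643/((-132*4)) = (-11292 + ((-5739 + 7938) - 7062))/7864 - 39643/((-132*4)) = (-11292 + (2199 - 7062))*(1/7864) - 39643/(-528) = (-11292 - 4863)*(1/7864) - 39643*(-1/528) = -16155*1/7864 + 39643/528 = -16155/7864 + 39643/528 = 37902839/519024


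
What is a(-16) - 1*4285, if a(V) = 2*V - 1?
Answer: -4318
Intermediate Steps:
a(V) = -1 + 2*V
a(-16) - 1*4285 = (-1 + 2*(-16)) - 1*4285 = (-1 - 32) - 4285 = -33 - 4285 = -4318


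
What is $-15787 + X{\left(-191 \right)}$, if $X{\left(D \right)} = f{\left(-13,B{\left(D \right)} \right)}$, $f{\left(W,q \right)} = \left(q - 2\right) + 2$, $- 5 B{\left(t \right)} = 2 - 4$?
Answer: $- \frac{78933}{5} \approx -15787.0$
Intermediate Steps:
$B{\left(t \right)} = \frac{2}{5}$ ($B{\left(t \right)} = - \frac{2 - 4}{5} = \left(- \frac{1}{5}\right) \left(-2\right) = \frac{2}{5}$)
$f{\left(W,q \right)} = q$ ($f{\left(W,q \right)} = \left(-2 + q\right) + 2 = q$)
$X{\left(D \right)} = \frac{2}{5}$
$-15787 + X{\left(-191 \right)} = -15787 + \frac{2}{5} = - \frac{78933}{5}$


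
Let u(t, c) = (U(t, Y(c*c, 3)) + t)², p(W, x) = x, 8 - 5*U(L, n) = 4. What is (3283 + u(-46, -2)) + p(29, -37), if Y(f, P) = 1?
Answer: 132226/25 ≈ 5289.0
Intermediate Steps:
U(L, n) = ⅘ (U(L, n) = 8/5 - ⅕*4 = 8/5 - ⅘ = ⅘)
u(t, c) = (⅘ + t)²
(3283 + u(-46, -2)) + p(29, -37) = (3283 + (4 + 5*(-46))²/25) - 37 = (3283 + (4 - 230)²/25) - 37 = (3283 + (1/25)*(-226)²) - 37 = (3283 + (1/25)*51076) - 37 = (3283 + 51076/25) - 37 = 133151/25 - 37 = 132226/25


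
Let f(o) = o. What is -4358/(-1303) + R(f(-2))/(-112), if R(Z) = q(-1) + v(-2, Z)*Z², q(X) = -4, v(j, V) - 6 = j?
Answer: 118115/36484 ≈ 3.2374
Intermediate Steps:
v(j, V) = 6 + j
R(Z) = -4 + 4*Z² (R(Z) = -4 + (6 - 2)*Z² = -4 + 4*Z²)
-4358/(-1303) + R(f(-2))/(-112) = -4358/(-1303) + (-4 + 4*(-2)²)/(-112) = -4358*(-1/1303) + (-4 + 4*4)*(-1/112) = 4358/1303 + (-4 + 16)*(-1/112) = 4358/1303 + 12*(-1/112) = 4358/1303 - 3/28 = 118115/36484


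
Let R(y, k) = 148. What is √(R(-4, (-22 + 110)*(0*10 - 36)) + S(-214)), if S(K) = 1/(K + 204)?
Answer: √14790/10 ≈ 12.161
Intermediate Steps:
S(K) = 1/(204 + K)
√(R(-4, (-22 + 110)*(0*10 - 36)) + S(-214)) = √(148 + 1/(204 - 214)) = √(148 + 1/(-10)) = √(148 - ⅒) = √(1479/10) = √14790/10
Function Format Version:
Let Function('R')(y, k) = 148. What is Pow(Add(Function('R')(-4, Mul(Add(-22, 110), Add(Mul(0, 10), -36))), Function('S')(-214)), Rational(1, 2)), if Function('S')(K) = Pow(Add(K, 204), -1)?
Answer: Mul(Rational(1, 10), Pow(14790, Rational(1, 2))) ≈ 12.161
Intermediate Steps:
Function('S')(K) = Pow(Add(204, K), -1)
Pow(Add(Function('R')(-4, Mul(Add(-22, 110), Add(Mul(0, 10), -36))), Function('S')(-214)), Rational(1, 2)) = Pow(Add(148, Pow(Add(204, -214), -1)), Rational(1, 2)) = Pow(Add(148, Pow(-10, -1)), Rational(1, 2)) = Pow(Add(148, Rational(-1, 10)), Rational(1, 2)) = Pow(Rational(1479, 10), Rational(1, 2)) = Mul(Rational(1, 10), Pow(14790, Rational(1, 2)))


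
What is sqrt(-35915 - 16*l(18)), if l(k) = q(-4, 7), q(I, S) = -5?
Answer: I*sqrt(35835) ≈ 189.3*I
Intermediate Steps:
l(k) = -5
sqrt(-35915 - 16*l(18)) = sqrt(-35915 - 16*(-5)) = sqrt(-35915 + 80) = sqrt(-35835) = I*sqrt(35835)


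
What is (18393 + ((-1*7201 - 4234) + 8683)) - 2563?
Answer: 13078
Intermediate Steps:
(18393 + ((-1*7201 - 4234) + 8683)) - 2563 = (18393 + ((-7201 - 4234) + 8683)) - 2563 = (18393 + (-11435 + 8683)) - 2563 = (18393 - 2752) - 2563 = 15641 - 2563 = 13078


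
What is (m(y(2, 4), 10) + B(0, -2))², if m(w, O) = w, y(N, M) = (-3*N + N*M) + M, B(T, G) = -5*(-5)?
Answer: 961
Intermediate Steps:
B(T, G) = 25
y(N, M) = M - 3*N + M*N (y(N, M) = (-3*N + M*N) + M = M - 3*N + M*N)
(m(y(2, 4), 10) + B(0, -2))² = ((4 - 3*2 + 4*2) + 25)² = ((4 - 6 + 8) + 25)² = (6 + 25)² = 31² = 961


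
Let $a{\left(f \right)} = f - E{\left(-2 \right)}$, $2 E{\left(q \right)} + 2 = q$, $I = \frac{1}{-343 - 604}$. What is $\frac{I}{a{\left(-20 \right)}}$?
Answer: $\frac{1}{17046} \approx 5.8665 \cdot 10^{-5}$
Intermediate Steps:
$I = - \frac{1}{947}$ ($I = \frac{1}{-947} = - \frac{1}{947} \approx -0.001056$)
$E{\left(q \right)} = -1 + \frac{q}{2}$
$a{\left(f \right)} = 2 + f$ ($a{\left(f \right)} = f - \left(-1 + \frac{1}{2} \left(-2\right)\right) = f - \left(-1 - 1\right) = f - -2 = f + 2 = 2 + f$)
$\frac{I}{a{\left(-20 \right)}} = - \frac{1}{947 \left(2 - 20\right)} = - \frac{1}{947 \left(-18\right)} = \left(- \frac{1}{947}\right) \left(- \frac{1}{18}\right) = \frac{1}{17046}$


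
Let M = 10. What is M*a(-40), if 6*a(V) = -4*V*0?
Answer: 0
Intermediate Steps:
a(V) = 0 (a(V) = (-4*V*0)/6 = (⅙)*0 = 0)
M*a(-40) = 10*0 = 0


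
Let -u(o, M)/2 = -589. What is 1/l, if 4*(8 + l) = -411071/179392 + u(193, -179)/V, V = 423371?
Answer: -303797481728/2604204070389 ≈ -0.11666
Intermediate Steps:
u(o, M) = 1178 (u(o, M) = -2*(-589) = 1178)
l = -2604204070389/303797481728 (l = -8 + (-411071/179392 + 1178/423371)/4 = -8 + (1/4)*(-173824216565/75949370432) = -8 - 173824216565/303797481728 = -2604204070389/303797481728 ≈ -8.5722)
1/l = 1/(-2604204070389/303797481728) = -303797481728/2604204070389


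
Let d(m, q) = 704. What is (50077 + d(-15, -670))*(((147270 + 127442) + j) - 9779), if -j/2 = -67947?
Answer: 20354395887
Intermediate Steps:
j = 135894 (j = -2*(-67947) = 135894)
(50077 + d(-15, -670))*(((147270 + 127442) + j) - 9779) = (50077 + 704)*(((147270 + 127442) + 135894) - 9779) = 50781*((274712 + 135894) - 9779) = 50781*(410606 - 9779) = 50781*400827 = 20354395887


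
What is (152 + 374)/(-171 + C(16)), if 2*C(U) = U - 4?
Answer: -526/165 ≈ -3.1879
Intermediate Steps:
C(U) = -2 + U/2 (C(U) = (U - 4)/2 = (-4 + U)/2 = -2 + U/2)
(152 + 374)/(-171 + C(16)) = (152 + 374)/(-171 + (-2 + (½)*16)) = 526/(-171 + (-2 + 8)) = 526/(-171 + 6) = 526/(-165) = 526*(-1/165) = -526/165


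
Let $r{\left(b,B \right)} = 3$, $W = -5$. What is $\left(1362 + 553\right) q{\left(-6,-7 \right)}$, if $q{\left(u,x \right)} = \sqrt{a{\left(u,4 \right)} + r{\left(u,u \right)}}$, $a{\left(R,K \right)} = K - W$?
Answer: $3830 \sqrt{3} \approx 6633.8$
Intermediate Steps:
$a{\left(R,K \right)} = 5 + K$ ($a{\left(R,K \right)} = K - -5 = K + 5 = 5 + K$)
$q{\left(u,x \right)} = 2 \sqrt{3}$ ($q{\left(u,x \right)} = \sqrt{\left(5 + 4\right) + 3} = \sqrt{9 + 3} = \sqrt{12} = 2 \sqrt{3}$)
$\left(1362 + 553\right) q{\left(-6,-7 \right)} = \left(1362 + 553\right) 2 \sqrt{3} = 1915 \cdot 2 \sqrt{3} = 3830 \sqrt{3}$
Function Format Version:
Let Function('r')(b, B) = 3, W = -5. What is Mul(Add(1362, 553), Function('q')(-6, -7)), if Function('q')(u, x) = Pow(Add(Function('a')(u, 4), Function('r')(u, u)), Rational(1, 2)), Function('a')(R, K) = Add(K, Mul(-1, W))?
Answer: Mul(3830, Pow(3, Rational(1, 2))) ≈ 6633.8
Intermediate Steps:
Function('a')(R, K) = Add(5, K) (Function('a')(R, K) = Add(K, Mul(-1, -5)) = Add(K, 5) = Add(5, K))
Function('q')(u, x) = Mul(2, Pow(3, Rational(1, 2))) (Function('q')(u, x) = Pow(Add(Add(5, 4), 3), Rational(1, 2)) = Pow(Add(9, 3), Rational(1, 2)) = Pow(12, Rational(1, 2)) = Mul(2, Pow(3, Rational(1, 2))))
Mul(Add(1362, 553), Function('q')(-6, -7)) = Mul(Add(1362, 553), Mul(2, Pow(3, Rational(1, 2)))) = Mul(1915, Mul(2, Pow(3, Rational(1, 2)))) = Mul(3830, Pow(3, Rational(1, 2)))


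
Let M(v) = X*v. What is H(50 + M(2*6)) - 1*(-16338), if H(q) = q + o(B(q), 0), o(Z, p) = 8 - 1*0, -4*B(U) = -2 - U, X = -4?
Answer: 16348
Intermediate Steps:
B(U) = ½ + U/4 (B(U) = -(-2 - U)/4 = ½ + U/4)
o(Z, p) = 8 (o(Z, p) = 8 + 0 = 8)
M(v) = -4*v
H(q) = 8 + q (H(q) = q + 8 = 8 + q)
H(50 + M(2*6)) - 1*(-16338) = (8 + (50 - 8*6)) - 1*(-16338) = (8 + (50 - 4*12)) + 16338 = (8 + (50 - 48)) + 16338 = (8 + 2) + 16338 = 10 + 16338 = 16348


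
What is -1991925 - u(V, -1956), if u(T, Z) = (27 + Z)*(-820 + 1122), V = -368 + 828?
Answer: -1409367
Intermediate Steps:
V = 460
u(T, Z) = 8154 + 302*Z (u(T, Z) = (27 + Z)*302 = 8154 + 302*Z)
-1991925 - u(V, -1956) = -1991925 - (8154 + 302*(-1956)) = -1991925 - (8154 - 590712) = -1991925 - 1*(-582558) = -1991925 + 582558 = -1409367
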